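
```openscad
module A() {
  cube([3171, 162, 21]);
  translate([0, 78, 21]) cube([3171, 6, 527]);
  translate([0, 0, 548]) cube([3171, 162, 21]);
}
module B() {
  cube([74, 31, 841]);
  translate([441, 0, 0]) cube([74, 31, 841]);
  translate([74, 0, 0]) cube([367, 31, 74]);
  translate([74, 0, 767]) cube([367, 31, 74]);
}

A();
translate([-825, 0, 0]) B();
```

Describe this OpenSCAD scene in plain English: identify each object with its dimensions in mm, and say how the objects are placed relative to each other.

A is an I-beam lying along x, 3171 mm long. Overall section height 569 mm. Two flanges 162 mm wide (y) and 21 mm thick, one on the floor and one at the top; a web 6 mm thick runs between them, centred on the flange width.

B is a rectangular picture frame lying in the x–z plane (depth along y). The opening is 367 mm wide (x) by 693 mm tall (z), surrounded by a border 74 mm wide on all four sides. The frame is 31 mm deep and is made of two full-height vertical stiles with two horizontal rails fitted between them.

The picture frame is on the floor beside the I-beam on its −x side.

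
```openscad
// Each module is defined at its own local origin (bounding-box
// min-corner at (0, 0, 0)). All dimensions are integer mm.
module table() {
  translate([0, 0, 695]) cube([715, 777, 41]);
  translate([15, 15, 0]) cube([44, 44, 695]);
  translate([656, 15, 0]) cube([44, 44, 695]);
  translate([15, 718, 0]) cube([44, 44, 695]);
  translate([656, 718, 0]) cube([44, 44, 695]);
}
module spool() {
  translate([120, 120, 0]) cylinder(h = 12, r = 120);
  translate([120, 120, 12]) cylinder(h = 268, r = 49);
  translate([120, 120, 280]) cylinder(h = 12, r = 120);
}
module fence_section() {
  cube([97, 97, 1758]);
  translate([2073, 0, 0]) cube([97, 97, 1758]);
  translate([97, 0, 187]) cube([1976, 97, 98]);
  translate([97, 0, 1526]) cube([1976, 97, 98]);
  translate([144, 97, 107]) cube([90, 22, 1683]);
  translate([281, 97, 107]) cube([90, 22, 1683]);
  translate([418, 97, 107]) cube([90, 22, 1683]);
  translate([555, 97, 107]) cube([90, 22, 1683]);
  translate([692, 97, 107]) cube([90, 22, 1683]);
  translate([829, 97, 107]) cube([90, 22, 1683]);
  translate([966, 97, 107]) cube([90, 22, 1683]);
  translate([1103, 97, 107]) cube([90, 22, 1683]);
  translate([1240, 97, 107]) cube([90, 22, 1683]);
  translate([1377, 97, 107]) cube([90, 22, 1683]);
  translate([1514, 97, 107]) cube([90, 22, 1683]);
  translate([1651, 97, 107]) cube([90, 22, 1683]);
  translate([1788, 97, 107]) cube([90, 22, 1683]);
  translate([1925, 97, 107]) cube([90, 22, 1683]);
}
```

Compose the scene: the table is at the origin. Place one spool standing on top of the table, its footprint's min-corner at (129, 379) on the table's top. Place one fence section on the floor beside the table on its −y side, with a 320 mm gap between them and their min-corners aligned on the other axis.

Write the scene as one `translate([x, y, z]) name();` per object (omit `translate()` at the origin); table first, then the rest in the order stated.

table();
translate([129, 379, 736]) spool();
translate([0, -439, 0]) fence_section();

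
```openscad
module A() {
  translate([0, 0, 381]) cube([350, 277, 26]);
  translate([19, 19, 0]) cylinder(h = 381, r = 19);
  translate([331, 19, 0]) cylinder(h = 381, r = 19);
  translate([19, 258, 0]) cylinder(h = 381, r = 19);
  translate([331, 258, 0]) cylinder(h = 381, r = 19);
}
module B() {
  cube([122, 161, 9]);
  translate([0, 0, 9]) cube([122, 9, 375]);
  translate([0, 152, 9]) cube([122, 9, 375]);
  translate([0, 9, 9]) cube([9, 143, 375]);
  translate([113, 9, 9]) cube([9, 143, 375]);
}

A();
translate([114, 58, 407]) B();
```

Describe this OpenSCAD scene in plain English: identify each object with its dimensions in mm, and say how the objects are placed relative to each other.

A is a four-legged stool. The seat is 350×277 mm, 26 mm thick, top at z = 407 mm. It stands on four round legs, each 38 mm in diameter, from z = 0 to the seat underside, each leg's axis is inset half a diameter from the nearest pair of seat edges (so the leg's bounding box is flush with the corner).

B is an open storage box with external size 122×161×384 mm and wall thickness 9 mm (the base is also 9 mm thick). The base covers the whole footprint; the four walls stand on the base, with the y-facing walls full-width and the x-facing walls fitting between their inner faces.

The open box is on top of the stool, centred.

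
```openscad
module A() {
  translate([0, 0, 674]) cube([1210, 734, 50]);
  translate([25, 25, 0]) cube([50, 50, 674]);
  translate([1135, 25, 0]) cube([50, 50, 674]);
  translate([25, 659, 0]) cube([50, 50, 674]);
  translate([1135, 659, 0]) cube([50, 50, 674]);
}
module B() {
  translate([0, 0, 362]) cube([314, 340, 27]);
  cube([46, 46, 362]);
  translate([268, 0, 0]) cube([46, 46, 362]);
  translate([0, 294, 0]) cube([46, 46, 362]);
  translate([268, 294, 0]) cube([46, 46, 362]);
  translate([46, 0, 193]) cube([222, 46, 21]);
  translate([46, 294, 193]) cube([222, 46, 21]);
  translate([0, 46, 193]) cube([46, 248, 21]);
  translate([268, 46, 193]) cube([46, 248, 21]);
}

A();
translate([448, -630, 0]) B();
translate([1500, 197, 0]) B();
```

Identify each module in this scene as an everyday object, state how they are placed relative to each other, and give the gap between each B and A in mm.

A is a table. B is a stool. Two stools sit around the table at the −y, +x sides. The gap between each stool and the table is 290 mm.

Each stool's nearest face is 290 mm from the table's bounding box.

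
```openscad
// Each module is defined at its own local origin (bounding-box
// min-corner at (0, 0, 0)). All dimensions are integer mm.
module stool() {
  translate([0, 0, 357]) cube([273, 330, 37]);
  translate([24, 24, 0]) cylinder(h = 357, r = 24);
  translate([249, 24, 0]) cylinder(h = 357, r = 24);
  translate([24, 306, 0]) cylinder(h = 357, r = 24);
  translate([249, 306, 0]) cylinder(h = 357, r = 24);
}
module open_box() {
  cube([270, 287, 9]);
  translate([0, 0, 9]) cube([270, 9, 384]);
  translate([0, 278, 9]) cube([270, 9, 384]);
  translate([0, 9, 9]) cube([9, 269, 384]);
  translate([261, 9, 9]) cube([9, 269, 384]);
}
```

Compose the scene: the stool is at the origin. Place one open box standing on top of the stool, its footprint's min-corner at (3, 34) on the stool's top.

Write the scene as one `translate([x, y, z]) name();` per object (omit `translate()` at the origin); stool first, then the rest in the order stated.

stool();
translate([3, 34, 394]) open_box();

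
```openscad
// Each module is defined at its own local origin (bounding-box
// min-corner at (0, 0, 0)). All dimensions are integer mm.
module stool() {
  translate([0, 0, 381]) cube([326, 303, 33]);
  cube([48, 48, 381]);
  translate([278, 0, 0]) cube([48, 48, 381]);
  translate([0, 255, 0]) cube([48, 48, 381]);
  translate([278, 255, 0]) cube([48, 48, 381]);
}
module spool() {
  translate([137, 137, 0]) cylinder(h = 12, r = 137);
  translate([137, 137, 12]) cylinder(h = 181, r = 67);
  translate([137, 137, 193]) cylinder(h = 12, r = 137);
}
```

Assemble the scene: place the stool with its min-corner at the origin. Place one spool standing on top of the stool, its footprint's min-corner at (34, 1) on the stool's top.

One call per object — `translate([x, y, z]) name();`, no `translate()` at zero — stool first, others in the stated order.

stool();
translate([34, 1, 414]) spool();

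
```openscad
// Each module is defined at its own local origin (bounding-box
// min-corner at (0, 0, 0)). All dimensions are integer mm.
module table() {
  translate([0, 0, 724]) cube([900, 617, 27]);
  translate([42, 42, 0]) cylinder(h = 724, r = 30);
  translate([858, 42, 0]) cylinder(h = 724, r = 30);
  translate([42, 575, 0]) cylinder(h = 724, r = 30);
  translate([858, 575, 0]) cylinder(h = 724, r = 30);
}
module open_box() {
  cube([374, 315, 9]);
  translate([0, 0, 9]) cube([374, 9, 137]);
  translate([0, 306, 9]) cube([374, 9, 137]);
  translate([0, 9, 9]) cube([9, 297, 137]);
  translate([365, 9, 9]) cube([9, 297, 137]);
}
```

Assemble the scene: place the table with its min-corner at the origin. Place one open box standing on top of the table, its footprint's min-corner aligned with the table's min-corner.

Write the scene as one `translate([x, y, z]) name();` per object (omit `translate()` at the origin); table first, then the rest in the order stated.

table();
translate([0, 0, 751]) open_box();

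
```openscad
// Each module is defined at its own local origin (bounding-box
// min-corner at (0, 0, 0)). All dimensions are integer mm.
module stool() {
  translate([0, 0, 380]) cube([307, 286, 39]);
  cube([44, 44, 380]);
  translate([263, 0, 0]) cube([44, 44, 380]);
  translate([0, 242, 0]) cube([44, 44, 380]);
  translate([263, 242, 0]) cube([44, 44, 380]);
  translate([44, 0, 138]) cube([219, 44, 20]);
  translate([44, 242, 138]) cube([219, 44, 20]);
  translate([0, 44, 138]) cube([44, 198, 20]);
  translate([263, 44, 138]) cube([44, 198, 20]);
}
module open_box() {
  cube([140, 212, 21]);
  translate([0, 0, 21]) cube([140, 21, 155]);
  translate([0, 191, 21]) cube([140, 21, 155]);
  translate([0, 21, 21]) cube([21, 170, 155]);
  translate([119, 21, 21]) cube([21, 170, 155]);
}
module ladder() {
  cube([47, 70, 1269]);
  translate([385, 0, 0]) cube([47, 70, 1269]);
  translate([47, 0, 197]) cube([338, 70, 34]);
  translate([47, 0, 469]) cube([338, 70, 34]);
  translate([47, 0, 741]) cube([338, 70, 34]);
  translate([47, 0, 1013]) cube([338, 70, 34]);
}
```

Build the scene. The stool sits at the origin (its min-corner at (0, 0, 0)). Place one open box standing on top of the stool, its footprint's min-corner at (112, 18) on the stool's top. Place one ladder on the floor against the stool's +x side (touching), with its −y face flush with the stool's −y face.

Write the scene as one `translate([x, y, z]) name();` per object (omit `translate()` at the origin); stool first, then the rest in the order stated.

stool();
translate([112, 18, 419]) open_box();
translate([307, 0, 0]) ladder();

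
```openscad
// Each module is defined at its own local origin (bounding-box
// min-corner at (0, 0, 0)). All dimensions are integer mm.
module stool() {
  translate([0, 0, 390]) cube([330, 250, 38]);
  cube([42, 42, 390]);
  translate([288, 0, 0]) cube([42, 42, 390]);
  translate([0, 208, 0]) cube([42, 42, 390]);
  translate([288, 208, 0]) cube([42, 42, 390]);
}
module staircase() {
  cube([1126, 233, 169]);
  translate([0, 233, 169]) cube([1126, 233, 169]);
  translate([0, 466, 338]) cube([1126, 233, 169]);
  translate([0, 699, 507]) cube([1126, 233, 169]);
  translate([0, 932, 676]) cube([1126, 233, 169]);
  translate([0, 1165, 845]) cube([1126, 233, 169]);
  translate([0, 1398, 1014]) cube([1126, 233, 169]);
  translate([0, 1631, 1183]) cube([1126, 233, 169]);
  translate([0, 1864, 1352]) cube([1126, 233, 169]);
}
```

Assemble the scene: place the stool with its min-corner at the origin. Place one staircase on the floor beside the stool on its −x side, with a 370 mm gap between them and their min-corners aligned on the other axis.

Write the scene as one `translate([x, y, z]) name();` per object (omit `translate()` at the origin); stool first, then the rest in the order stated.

stool();
translate([-1496, 0, 0]) staircase();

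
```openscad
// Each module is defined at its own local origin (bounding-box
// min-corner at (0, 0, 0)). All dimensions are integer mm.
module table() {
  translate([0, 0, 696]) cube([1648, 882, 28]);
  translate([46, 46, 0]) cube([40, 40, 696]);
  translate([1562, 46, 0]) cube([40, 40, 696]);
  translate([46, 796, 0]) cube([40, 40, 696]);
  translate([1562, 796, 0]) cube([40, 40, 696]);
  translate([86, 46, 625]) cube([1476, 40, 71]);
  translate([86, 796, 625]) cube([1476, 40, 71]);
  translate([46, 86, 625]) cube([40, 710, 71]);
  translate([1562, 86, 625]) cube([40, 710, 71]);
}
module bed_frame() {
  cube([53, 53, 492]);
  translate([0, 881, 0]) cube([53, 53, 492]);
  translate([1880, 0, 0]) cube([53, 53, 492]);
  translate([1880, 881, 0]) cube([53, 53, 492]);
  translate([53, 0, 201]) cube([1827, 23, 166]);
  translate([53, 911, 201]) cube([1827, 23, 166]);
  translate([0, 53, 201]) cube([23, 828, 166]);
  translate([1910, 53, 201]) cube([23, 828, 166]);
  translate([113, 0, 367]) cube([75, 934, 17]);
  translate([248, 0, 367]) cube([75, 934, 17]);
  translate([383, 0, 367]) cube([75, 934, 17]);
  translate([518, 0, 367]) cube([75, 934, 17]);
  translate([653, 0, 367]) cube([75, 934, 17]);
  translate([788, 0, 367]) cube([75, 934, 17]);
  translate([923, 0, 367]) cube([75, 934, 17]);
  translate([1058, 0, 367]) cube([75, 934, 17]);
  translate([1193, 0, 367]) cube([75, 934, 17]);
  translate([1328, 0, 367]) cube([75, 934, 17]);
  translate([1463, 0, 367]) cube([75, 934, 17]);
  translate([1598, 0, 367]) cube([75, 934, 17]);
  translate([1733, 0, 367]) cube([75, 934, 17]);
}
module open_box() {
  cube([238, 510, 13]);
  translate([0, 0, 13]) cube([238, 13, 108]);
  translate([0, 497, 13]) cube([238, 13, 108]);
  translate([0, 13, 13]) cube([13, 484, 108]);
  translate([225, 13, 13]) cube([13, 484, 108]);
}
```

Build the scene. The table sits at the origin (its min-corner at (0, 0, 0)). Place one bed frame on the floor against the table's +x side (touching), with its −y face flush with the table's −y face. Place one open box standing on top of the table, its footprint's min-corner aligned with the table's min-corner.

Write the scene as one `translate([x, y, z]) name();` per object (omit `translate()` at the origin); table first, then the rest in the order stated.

table();
translate([1648, 0, 0]) bed_frame();
translate([0, 0, 724]) open_box();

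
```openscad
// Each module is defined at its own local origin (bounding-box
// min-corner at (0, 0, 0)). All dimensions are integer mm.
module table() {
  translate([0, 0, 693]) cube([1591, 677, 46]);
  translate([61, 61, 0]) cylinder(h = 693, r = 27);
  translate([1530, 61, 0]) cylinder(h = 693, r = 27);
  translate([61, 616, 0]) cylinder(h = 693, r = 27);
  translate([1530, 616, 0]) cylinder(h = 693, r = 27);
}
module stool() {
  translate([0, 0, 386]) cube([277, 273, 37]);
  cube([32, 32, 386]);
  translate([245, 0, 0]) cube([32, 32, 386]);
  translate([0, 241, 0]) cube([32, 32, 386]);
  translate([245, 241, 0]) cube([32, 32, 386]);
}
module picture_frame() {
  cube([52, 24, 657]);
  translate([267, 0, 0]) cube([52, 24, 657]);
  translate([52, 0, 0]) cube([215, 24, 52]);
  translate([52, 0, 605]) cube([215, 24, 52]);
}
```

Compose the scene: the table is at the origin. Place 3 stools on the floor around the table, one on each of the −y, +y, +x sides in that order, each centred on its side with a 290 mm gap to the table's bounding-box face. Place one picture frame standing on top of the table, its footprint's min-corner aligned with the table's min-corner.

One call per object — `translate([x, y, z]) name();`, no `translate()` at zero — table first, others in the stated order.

table();
translate([657, -563, 0]) stool();
translate([657, 967, 0]) stool();
translate([1881, 202, 0]) stool();
translate([0, 0, 739]) picture_frame();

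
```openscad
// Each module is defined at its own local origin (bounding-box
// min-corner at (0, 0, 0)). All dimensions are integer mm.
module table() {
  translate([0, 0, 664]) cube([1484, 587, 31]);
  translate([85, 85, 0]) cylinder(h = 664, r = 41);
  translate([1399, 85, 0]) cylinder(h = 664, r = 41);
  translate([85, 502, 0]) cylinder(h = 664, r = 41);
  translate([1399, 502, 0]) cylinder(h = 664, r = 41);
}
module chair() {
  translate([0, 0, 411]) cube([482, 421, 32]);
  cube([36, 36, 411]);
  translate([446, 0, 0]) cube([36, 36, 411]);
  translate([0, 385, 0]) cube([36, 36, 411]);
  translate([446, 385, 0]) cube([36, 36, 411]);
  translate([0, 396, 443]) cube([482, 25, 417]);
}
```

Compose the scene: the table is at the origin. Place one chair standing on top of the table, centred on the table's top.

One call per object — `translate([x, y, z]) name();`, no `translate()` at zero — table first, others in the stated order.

table();
translate([501, 83, 695]) chair();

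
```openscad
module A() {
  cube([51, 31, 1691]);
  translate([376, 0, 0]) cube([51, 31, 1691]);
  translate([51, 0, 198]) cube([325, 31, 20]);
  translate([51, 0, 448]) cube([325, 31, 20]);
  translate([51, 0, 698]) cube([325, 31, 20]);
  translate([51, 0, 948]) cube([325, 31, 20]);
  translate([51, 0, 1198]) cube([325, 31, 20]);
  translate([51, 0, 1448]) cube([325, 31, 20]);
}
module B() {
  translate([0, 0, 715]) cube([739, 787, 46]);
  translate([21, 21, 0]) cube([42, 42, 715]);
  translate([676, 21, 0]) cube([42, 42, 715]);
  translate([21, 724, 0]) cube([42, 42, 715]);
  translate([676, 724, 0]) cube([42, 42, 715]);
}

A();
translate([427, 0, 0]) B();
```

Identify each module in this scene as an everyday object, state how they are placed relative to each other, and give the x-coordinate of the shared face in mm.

The ladder's +x face and the table's −x face are both at x = 427 mm.

A is a ladder. B is a table. The table is against the ladder's +x side, with their −y faces flush. The x-coordinate of the shared face is 427 mm.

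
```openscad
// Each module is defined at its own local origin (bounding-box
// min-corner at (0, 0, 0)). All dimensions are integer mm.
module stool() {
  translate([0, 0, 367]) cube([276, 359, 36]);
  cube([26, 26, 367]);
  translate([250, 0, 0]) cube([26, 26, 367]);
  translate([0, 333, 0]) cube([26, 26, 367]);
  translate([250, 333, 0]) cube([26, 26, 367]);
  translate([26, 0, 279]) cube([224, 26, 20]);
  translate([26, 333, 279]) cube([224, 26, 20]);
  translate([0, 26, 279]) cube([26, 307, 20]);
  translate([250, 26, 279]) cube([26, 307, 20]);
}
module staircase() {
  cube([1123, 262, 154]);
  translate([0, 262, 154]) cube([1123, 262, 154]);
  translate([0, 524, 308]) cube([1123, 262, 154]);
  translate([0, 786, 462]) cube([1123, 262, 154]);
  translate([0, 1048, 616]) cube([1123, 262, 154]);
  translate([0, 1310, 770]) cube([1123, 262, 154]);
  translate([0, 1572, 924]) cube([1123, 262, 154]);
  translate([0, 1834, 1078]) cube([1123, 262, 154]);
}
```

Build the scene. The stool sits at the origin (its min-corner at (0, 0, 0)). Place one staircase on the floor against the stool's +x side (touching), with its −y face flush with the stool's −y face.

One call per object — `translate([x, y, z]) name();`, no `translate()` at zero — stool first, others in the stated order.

stool();
translate([276, 0, 0]) staircase();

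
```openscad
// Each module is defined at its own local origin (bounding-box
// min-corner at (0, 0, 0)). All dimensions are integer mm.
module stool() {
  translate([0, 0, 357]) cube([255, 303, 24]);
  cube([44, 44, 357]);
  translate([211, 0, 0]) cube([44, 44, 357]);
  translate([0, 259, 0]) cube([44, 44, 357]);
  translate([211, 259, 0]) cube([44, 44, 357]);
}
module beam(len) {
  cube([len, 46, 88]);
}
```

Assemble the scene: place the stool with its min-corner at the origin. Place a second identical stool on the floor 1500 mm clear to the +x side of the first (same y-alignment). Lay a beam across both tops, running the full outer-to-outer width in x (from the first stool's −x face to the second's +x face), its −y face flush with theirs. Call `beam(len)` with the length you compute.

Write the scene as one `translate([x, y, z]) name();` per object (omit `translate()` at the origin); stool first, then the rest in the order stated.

stool();
translate([1755, 0, 0]) stool();
translate([0, 0, 381]) beam(2010);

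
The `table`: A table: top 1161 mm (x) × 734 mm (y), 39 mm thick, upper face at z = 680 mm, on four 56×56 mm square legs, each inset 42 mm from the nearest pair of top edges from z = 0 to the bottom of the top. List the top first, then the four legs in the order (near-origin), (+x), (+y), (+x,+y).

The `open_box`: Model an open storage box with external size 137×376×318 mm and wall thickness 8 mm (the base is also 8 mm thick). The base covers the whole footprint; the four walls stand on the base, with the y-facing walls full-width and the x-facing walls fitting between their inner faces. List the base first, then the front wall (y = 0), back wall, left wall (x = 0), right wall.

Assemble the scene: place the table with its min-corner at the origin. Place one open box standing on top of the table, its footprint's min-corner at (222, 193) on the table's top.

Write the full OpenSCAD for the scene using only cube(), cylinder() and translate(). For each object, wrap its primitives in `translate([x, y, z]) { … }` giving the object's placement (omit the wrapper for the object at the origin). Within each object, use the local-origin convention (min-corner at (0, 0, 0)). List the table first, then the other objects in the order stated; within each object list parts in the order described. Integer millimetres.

translate([0, 0, 641]) cube([1161, 734, 39]);
translate([42, 42, 0]) cube([56, 56, 641]);
translate([1063, 42, 0]) cube([56, 56, 641]);
translate([42, 636, 0]) cube([56, 56, 641]);
translate([1063, 636, 0]) cube([56, 56, 641]);
translate([222, 193, 680]) {
  cube([137, 376, 8]);
  translate([0, 0, 8]) cube([137, 8, 310]);
  translate([0, 368, 8]) cube([137, 8, 310]);
  translate([0, 8, 8]) cube([8, 360, 310]);
  translate([129, 8, 8]) cube([8, 360, 310]);
}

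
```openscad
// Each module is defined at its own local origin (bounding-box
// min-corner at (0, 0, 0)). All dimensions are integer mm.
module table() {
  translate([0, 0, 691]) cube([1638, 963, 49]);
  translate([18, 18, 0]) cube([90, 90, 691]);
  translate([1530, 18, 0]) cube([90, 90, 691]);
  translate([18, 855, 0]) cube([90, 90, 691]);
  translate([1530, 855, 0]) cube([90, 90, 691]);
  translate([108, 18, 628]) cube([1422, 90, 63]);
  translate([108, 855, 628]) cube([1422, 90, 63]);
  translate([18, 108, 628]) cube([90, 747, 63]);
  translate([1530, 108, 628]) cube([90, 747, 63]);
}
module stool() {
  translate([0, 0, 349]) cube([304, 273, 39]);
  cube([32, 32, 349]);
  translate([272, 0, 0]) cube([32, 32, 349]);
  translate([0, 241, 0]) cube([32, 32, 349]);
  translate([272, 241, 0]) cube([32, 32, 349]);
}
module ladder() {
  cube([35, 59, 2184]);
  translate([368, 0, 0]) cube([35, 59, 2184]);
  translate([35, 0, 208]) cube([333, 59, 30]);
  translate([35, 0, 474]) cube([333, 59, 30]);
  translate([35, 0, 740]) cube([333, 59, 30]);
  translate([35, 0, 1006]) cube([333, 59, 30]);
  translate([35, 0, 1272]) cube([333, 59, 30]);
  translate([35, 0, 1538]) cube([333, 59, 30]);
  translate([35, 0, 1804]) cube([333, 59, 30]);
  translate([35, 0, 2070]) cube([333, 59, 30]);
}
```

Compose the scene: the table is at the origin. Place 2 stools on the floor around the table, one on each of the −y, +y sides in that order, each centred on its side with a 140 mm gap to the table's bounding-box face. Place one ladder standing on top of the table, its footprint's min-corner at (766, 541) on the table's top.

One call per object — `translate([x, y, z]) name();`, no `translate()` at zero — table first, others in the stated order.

table();
translate([667, -413, 0]) stool();
translate([667, 1103, 0]) stool();
translate([766, 541, 740]) ladder();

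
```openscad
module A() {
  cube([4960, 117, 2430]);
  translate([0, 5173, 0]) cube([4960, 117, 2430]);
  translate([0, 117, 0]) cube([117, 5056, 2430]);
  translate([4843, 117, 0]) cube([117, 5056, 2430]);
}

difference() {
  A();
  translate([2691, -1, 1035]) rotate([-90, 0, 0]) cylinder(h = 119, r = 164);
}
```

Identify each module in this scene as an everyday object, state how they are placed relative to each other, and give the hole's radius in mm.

A is a house frame. The house frame has a circular hole through its front wall. The hole's radius is 164 mm.

The subtracted cylinder has r = 164 mm.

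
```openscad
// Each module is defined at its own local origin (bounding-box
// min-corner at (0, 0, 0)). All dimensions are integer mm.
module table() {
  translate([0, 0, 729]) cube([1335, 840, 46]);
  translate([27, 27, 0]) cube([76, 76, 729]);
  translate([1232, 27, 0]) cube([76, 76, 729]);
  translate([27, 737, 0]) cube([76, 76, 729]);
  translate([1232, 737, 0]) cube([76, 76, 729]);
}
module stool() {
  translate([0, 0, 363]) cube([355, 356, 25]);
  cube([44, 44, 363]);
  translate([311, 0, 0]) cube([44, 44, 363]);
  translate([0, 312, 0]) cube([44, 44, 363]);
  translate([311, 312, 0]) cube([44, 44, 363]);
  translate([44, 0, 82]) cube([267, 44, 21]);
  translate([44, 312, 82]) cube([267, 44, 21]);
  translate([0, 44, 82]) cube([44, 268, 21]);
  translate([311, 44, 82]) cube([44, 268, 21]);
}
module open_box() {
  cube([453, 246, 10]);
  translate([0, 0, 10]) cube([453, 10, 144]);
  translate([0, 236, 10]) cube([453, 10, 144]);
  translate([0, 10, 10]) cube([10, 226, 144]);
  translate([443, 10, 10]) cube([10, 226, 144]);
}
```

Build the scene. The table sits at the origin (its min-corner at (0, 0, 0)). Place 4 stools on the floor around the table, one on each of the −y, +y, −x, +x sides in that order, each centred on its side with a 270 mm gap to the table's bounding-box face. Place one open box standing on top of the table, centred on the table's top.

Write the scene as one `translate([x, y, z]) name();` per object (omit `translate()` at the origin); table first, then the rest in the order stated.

table();
translate([490, -626, 0]) stool();
translate([490, 1110, 0]) stool();
translate([-625, 242, 0]) stool();
translate([1605, 242, 0]) stool();
translate([441, 297, 775]) open_box();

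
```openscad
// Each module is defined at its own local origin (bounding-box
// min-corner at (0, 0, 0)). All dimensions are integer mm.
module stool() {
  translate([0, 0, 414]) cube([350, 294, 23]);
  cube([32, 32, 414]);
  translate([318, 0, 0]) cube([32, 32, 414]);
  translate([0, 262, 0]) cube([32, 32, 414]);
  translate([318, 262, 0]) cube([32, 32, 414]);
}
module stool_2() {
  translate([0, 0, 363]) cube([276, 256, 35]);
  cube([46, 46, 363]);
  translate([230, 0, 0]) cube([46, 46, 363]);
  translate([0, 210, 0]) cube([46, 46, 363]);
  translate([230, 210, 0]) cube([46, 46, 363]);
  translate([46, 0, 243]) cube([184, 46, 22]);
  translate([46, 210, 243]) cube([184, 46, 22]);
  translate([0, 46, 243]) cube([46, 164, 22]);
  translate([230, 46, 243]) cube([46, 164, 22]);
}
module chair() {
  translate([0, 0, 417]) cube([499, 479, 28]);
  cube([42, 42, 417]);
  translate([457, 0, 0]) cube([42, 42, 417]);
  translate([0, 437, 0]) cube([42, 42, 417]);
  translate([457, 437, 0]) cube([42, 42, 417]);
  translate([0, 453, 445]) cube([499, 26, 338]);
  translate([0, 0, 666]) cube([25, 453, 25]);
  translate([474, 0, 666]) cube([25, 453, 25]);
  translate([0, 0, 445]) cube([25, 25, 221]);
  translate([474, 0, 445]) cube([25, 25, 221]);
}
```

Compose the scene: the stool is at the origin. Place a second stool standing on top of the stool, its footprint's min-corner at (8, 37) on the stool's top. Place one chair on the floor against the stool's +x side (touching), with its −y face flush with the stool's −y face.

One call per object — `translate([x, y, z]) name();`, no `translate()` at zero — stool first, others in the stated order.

stool();
translate([8, 37, 437]) stool_2();
translate([350, 0, 0]) chair();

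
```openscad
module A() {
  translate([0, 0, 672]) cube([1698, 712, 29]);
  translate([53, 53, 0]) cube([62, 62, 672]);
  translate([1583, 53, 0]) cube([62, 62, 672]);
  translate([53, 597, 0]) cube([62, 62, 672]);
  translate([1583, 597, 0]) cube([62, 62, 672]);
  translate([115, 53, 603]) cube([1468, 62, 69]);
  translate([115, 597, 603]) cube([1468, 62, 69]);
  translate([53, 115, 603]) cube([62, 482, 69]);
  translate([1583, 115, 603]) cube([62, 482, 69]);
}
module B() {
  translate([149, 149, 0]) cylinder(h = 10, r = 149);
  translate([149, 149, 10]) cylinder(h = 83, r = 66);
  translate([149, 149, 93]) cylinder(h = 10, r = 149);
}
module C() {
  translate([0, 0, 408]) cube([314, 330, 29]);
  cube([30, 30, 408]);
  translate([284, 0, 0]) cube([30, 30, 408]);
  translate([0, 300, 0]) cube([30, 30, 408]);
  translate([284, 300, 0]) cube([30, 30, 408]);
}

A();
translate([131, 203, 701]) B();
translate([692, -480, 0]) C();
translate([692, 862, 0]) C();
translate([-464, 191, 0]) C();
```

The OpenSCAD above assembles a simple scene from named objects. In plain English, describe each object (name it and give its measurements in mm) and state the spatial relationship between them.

A is a table: top 1698 mm (x) × 712 mm (y), 29 mm thick, upper face at z = 701 mm, on four 62×62 mm square legs, each inset 53 mm from the nearest pair of top edges, running from z = 0 to the bottom of the top. Four apron rails, 62 mm thick and 69 mm tall, run between adjacent legs with their top edges flush with the underside of the top and their outer faces flush with the legs' outer faces.

B is a spool: two coaxial disc flanges of radius 149 mm and thickness 10 mm, joined by a core cylinder of radius 66 mm and height 83 mm. The lower flange rests on z = 0 and the three cylinders share a vertical axis.

C is a four-legged stool. The seat is a 314×330×29 mm slab whose top surface is at z = 437 mm; four square legs, each 30×30 mm in cross-section, run from the floor (z = 0) to the underside of the seat, each flush with a corner of the seat.

The spool is on top of the table. Three stools sit around the table at the −y, +y, −x sides.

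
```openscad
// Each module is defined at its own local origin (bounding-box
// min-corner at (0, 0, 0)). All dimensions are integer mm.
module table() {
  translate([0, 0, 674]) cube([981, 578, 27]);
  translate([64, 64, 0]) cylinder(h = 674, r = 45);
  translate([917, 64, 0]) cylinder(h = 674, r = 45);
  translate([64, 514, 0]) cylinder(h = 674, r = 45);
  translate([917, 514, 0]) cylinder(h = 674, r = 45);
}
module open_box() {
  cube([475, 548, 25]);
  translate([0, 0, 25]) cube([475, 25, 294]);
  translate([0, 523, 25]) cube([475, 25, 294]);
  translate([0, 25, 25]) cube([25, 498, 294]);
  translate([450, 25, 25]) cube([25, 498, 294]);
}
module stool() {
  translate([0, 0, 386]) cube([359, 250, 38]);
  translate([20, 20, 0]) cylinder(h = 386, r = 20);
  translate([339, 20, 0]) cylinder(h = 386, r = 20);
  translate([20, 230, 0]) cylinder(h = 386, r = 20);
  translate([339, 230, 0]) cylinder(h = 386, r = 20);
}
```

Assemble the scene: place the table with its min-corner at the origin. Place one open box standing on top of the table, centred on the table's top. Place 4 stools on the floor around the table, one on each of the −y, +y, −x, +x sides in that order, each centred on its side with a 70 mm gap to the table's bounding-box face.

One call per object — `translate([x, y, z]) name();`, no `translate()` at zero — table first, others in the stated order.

table();
translate([253, 15, 701]) open_box();
translate([311, -320, 0]) stool();
translate([311, 648, 0]) stool();
translate([-429, 164, 0]) stool();
translate([1051, 164, 0]) stool();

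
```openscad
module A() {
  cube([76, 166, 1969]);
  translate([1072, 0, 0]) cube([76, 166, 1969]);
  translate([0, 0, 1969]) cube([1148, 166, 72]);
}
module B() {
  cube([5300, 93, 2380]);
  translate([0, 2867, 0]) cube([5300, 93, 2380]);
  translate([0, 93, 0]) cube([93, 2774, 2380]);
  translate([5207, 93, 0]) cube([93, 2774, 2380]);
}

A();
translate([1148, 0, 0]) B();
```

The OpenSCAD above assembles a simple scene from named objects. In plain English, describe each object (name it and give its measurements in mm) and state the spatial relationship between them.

A is a rectangular door frame: two vertical jambs of 76×166 mm section, 1969 mm tall, with a clear opening 996 mm wide between their inner faces. A header 72 mm tall and 166 mm deep lies on top of the jambs and spans the full outside width.

B is the wall frame of a small rectangular building: four walls, each 2380 mm tall and 93 mm thick, enclosing a footprint 5300 mm (x) by 2960 mm (y) outside-to-outside, with no floor or roof. The front and back walls (the −y and +y sides) span the full width; the two side walls fit between them.

The house frame is against the door frame's +x side, with their −y faces flush.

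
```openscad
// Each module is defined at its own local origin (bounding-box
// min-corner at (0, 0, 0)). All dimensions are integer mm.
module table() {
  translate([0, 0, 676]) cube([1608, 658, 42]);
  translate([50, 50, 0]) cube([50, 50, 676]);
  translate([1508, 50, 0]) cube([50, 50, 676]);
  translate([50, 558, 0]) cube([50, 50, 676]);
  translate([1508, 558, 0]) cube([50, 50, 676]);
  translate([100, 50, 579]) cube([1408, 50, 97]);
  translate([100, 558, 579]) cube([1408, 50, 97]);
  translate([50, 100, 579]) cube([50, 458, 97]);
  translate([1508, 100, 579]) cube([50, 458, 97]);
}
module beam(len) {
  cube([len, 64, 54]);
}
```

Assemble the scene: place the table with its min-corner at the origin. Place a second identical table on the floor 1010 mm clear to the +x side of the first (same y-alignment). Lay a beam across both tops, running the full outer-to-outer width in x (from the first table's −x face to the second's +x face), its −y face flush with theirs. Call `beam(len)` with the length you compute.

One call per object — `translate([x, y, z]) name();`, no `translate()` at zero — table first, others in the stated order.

table();
translate([2618, 0, 0]) table();
translate([0, 0, 718]) beam(4226);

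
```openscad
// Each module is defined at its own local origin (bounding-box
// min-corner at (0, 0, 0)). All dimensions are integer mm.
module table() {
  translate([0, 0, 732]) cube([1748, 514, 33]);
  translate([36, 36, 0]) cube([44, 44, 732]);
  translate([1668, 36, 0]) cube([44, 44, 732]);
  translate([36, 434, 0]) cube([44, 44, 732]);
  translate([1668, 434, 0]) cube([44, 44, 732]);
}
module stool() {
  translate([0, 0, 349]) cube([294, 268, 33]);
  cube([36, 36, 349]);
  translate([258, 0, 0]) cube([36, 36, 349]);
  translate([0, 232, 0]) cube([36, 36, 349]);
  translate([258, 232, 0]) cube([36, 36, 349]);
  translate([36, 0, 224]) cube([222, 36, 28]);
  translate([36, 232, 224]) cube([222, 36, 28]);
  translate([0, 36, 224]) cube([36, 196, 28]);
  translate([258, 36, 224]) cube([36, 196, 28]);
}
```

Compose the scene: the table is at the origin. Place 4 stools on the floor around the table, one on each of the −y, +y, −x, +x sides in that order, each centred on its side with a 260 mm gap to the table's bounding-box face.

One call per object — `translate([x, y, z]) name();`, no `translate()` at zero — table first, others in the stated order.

table();
translate([727, -528, 0]) stool();
translate([727, 774, 0]) stool();
translate([-554, 123, 0]) stool();
translate([2008, 123, 0]) stool();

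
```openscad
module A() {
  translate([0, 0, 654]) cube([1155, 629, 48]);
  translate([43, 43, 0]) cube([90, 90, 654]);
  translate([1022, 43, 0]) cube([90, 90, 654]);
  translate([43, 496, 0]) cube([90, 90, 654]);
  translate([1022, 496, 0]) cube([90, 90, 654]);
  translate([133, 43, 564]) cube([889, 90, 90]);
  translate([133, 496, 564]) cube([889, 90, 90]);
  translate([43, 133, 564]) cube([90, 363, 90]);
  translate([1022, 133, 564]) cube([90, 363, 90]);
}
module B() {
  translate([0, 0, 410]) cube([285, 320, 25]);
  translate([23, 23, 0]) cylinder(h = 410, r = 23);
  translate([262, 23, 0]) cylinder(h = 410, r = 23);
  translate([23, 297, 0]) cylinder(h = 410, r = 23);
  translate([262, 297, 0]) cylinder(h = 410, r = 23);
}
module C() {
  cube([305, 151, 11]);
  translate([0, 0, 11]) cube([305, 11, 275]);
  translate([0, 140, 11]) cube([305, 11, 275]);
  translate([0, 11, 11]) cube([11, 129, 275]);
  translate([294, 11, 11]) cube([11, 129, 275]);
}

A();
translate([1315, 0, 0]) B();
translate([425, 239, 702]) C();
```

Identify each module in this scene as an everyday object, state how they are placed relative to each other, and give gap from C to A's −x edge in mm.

The open box's min-x is at 425; the table's min-x is 0; gap = 425 mm.

A is a table. B is a stool. C is an open box. The stool is on the floor beside the table on its +x side. The open box is on top of the table, centred. The gap from the open box to the table's −x edge is 425 mm.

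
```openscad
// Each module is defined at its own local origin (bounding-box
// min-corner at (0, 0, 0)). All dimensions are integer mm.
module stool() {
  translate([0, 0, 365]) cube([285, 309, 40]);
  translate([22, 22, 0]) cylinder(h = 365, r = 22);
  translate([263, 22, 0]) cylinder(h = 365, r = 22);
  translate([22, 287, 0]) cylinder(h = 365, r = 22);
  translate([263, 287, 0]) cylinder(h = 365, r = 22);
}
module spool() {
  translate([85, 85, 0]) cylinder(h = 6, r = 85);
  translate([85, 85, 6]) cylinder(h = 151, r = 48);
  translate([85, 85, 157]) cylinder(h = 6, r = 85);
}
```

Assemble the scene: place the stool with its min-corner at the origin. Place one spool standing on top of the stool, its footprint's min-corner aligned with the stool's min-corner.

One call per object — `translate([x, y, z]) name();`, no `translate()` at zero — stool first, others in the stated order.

stool();
translate([0, 0, 405]) spool();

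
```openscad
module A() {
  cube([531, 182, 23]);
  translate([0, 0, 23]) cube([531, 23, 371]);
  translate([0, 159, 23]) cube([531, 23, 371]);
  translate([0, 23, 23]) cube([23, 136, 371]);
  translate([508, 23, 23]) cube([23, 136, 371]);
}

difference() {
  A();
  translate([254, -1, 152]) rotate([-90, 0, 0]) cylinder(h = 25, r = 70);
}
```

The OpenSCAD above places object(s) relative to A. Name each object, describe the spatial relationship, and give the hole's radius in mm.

A is an open box. The open box has a circular hole through its front wall. The hole's radius is 70 mm.

The subtracted cylinder has r = 70 mm.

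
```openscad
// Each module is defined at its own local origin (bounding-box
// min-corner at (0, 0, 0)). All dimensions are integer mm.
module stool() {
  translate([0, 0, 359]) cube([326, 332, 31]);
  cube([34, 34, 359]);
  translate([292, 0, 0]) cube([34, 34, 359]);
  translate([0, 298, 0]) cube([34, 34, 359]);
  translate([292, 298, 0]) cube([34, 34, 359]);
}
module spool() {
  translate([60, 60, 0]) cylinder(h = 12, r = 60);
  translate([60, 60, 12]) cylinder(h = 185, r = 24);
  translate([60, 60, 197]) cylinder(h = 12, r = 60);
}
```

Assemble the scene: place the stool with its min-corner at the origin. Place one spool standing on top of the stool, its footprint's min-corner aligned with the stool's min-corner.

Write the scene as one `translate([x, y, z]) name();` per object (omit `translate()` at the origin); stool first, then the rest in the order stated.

stool();
translate([0, 0, 390]) spool();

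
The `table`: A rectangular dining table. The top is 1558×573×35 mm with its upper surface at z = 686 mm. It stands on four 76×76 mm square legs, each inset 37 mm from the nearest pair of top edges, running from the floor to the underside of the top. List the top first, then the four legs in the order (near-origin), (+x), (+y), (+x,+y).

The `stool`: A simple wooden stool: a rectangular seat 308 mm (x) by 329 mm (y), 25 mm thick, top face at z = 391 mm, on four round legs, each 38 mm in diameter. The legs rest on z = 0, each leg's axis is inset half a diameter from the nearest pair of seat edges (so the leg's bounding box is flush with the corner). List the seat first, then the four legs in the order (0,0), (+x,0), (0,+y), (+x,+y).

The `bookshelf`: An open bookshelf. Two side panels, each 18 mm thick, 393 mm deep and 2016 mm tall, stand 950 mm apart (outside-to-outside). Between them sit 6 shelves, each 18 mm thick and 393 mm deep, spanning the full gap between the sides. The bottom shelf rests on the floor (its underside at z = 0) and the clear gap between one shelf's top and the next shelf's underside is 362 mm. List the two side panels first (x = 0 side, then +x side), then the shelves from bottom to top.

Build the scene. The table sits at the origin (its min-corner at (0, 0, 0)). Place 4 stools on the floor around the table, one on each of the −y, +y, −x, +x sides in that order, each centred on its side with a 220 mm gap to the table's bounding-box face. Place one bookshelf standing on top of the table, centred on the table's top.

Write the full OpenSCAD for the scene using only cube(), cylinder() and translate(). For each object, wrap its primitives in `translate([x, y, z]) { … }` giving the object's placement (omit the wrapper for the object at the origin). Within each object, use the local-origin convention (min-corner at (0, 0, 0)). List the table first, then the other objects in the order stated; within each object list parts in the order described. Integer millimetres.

translate([0, 0, 651]) cube([1558, 573, 35]);
translate([37, 37, 0]) cube([76, 76, 651]);
translate([1445, 37, 0]) cube([76, 76, 651]);
translate([37, 460, 0]) cube([76, 76, 651]);
translate([1445, 460, 0]) cube([76, 76, 651]);
translate([625, -549, 0]) {
  translate([0, 0, 366]) cube([308, 329, 25]);
  translate([19, 19, 0]) cylinder(h = 366, r = 19);
  translate([289, 19, 0]) cylinder(h = 366, r = 19);
  translate([19, 310, 0]) cylinder(h = 366, r = 19);
  translate([289, 310, 0]) cylinder(h = 366, r = 19);
}
translate([625, 793, 0]) {
  translate([0, 0, 366]) cube([308, 329, 25]);
  translate([19, 19, 0]) cylinder(h = 366, r = 19);
  translate([289, 19, 0]) cylinder(h = 366, r = 19);
  translate([19, 310, 0]) cylinder(h = 366, r = 19);
  translate([289, 310, 0]) cylinder(h = 366, r = 19);
}
translate([-528, 122, 0]) {
  translate([0, 0, 366]) cube([308, 329, 25]);
  translate([19, 19, 0]) cylinder(h = 366, r = 19);
  translate([289, 19, 0]) cylinder(h = 366, r = 19);
  translate([19, 310, 0]) cylinder(h = 366, r = 19);
  translate([289, 310, 0]) cylinder(h = 366, r = 19);
}
translate([1778, 122, 0]) {
  translate([0, 0, 366]) cube([308, 329, 25]);
  translate([19, 19, 0]) cylinder(h = 366, r = 19);
  translate([289, 19, 0]) cylinder(h = 366, r = 19);
  translate([19, 310, 0]) cylinder(h = 366, r = 19);
  translate([289, 310, 0]) cylinder(h = 366, r = 19);
}
translate([304, 90, 686]) {
  cube([18, 393, 2016]);
  translate([932, 0, 0]) cube([18, 393, 2016]);
  translate([18, 0, 0]) cube([914, 393, 18]);
  translate([18, 0, 380]) cube([914, 393, 18]);
  translate([18, 0, 760]) cube([914, 393, 18]);
  translate([18, 0, 1140]) cube([914, 393, 18]);
  translate([18, 0, 1520]) cube([914, 393, 18]);
  translate([18, 0, 1900]) cube([914, 393, 18]);
}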